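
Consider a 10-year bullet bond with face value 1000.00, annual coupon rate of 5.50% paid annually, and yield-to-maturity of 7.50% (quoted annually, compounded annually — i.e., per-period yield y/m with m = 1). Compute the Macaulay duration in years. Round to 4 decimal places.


Answer: Macaulay duration = 7.7720 years

Derivation:
Coupon per period c = face * coupon_rate / m = 55.000000
Periods per year m = 1; per-period yield y/m = 0.075000
Number of cashflows N = 10
Cashflows (t years, CF_t, discount factor 1/(1+y/m)^(m*t), PV):
  t = 1.0000: CF_t = 55.000000, DF = 0.930233, PV = 51.162791
  t = 2.0000: CF_t = 55.000000, DF = 0.865333, PV = 47.593294
  t = 3.0000: CF_t = 55.000000, DF = 0.804961, PV = 44.272831
  t = 4.0000: CF_t = 55.000000, DF = 0.748801, PV = 41.184029
  t = 5.0000: CF_t = 55.000000, DF = 0.696559, PV = 38.310725
  t = 6.0000: CF_t = 55.000000, DF = 0.647962, PV = 35.637884
  t = 7.0000: CF_t = 55.000000, DF = 0.602755, PV = 33.151520
  t = 8.0000: CF_t = 55.000000, DF = 0.560702, PV = 30.838623
  t = 9.0000: CF_t = 55.000000, DF = 0.521583, PV = 28.687091
  t = 10.0000: CF_t = 1055.000000, DF = 0.485194, PV = 511.879594
Price P = sum_t PV_t = 862.718381
Macaulay numerator sum_t t * PV_t:
  t * PV_t at t = 1.0000: 51.162791
  t * PV_t at t = 2.0000: 95.186587
  t * PV_t at t = 3.0000: 132.818494
  t * PV_t at t = 4.0000: 164.736117
  t * PV_t at t = 5.0000: 191.553624
  t * PV_t at t = 6.0000: 213.827301
  t * PV_t at t = 7.0000: 232.060637
  t * PV_t at t = 8.0000: 246.708983
  t * PV_t at t = 9.0000: 258.183819
  t * PV_t at t = 10.0000: 5118.795944
Macaulay duration D = (sum_t t * PV_t) / P = 6705.034296 / 862.718381 = 7.771985


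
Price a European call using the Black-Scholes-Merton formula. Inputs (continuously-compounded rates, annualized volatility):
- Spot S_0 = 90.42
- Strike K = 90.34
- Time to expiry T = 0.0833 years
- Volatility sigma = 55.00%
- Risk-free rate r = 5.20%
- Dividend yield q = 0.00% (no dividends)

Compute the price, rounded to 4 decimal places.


d1 = (ln(S/K) + (r - q + 0.5*sigma^2) * T) / (sigma * sqrt(T)) = 0.11223337
d2 = d1 - sigma * sqrt(T) = -0.04650620
exp(-rT) = 0.99567777; exp(-qT) = 1.00000000
C = S_0 * exp(-qT) * N(d1) - K * exp(-rT) * N(d2)
N(d1) = 0.54468081; N(d2) = 0.48145340
C = 90.4200 * 1.00000000 * 0.54468081 - 90.3400 * 0.99567777 * 0.48145340 = 5.9435

Answer: Price = 5.9435


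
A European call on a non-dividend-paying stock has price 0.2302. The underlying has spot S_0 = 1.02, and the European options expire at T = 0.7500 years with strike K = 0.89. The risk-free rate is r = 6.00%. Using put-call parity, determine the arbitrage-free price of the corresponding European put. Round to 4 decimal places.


Answer: Put price = 0.0610

Derivation:
Put-call parity: C - P = S_0 * exp(-qT) - K * exp(-rT).
S_0 * exp(-qT) = 1.0200 * 1.00000000 = 1.02000000
K * exp(-rT) = 0.8900 * 0.95599748 = 0.85083776
P = C - S*exp(-qT) + K*exp(-rT)
P = 0.2302 - 1.02000000 + 0.85083776 = 0.0610


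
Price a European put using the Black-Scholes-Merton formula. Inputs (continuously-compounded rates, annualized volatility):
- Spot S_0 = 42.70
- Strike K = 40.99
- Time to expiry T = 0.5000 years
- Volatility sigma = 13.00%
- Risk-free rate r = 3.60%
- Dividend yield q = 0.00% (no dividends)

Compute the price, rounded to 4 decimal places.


Answer: Price = 0.6013

Derivation:
d1 = (ln(S/K) + (r - q + 0.5*sigma^2) * T) / (sigma * sqrt(T)) = 0.68639166
d2 = d1 - sigma * sqrt(T) = 0.59446778
exp(-rT) = 0.98216103; exp(-qT) = 1.00000000
P = K * exp(-rT) * N(-d2) - S_0 * exp(-qT) * N(-d1)
N(-d1) = 0.24623308; N(-d2) = 0.27609964
P = 40.9900 * 0.98216103 * 0.27609964 - 42.7000 * 1.00000000 * 0.24623308 = 0.6013


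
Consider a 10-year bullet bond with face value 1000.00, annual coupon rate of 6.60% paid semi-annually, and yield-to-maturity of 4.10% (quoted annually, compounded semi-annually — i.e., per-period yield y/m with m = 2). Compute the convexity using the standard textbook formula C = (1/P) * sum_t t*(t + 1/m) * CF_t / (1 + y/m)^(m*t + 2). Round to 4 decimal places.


Coupon per period c = face * coupon_rate / m = 33.000000
Periods per year m = 2; per-period yield y/m = 0.020500
Number of cashflows N = 20
Cashflows (t years, CF_t, discount factor 1/(1+y/m)^(m*t), PV):
  t = 0.5000: CF_t = 33.000000, DF = 0.979912, PV = 32.337090
  t = 1.0000: CF_t = 33.000000, DF = 0.960227, PV = 31.687496
  t = 1.5000: CF_t = 33.000000, DF = 0.940938, PV = 31.050951
  t = 2.0000: CF_t = 33.000000, DF = 0.922036, PV = 30.427194
  t = 2.5000: CF_t = 33.000000, DF = 0.903514, PV = 29.815967
  t = 3.0000: CF_t = 33.000000, DF = 0.885364, PV = 29.217018
  t = 3.5000: CF_t = 33.000000, DF = 0.867579, PV = 28.630101
  t = 4.0000: CF_t = 33.000000, DF = 0.850151, PV = 28.054974
  t = 4.5000: CF_t = 33.000000, DF = 0.833073, PV = 27.491400
  t = 5.0000: CF_t = 33.000000, DF = 0.816338, PV = 26.939148
  t = 5.5000: CF_t = 33.000000, DF = 0.799939, PV = 26.397989
  t = 6.0000: CF_t = 33.000000, DF = 0.783870, PV = 25.867701
  t = 6.5000: CF_t = 33.000000, DF = 0.768123, PV = 25.348066
  t = 7.0000: CF_t = 33.000000, DF = 0.752693, PV = 24.838869
  t = 7.5000: CF_t = 33.000000, DF = 0.737573, PV = 24.339901
  t = 8.0000: CF_t = 33.000000, DF = 0.722756, PV = 23.850956
  t = 8.5000: CF_t = 33.000000, DF = 0.708237, PV = 23.371834
  t = 9.0000: CF_t = 33.000000, DF = 0.694010, PV = 22.902336
  t = 9.5000: CF_t = 33.000000, DF = 0.680069, PV = 22.442269
  t = 10.0000: CF_t = 1033.000000, DF = 0.666407, PV = 688.398857
Price P = sum_t PV_t = 1203.410114
Convexity numerator sum_t t*(t + 1/m) * CF_t / (1+y/m)^(m*t + 2):
  t = 0.5000: term = 15.525476
  t = 1.0000: term = 45.640791
  t = 1.5000: term = 89.447900
  t = 2.0000: term = 146.085089
  t = 2.5000: term = 214.725756
  t = 3.0000: term = 294.577225
  t = 3.5000: term = 384.879601
  t = 4.0000: term = 484.904656
  t = 4.5000: term = 593.954748
  t = 5.0000: term = 711.361776
  t = 5.5000: term = 836.486164
  t = 6.0000: term = 968.715882
  t = 6.5000: term = 1107.465487
  t = 7.0000: term = 1252.175201
  t = 7.5000: term = 1402.310017
  t = 8.0000: term = 1557.358830
  t = 8.5000: term = 1716.833595
  t = 9.0000: term = 1880.268514
  t = 9.5000: term = 2047.219243
  t = 10.0000: term = 69407.023697
Convexity = (1/P) * sum = 85156.959649 / 1203.410114 = 70.763041

Answer: Convexity = 70.7630


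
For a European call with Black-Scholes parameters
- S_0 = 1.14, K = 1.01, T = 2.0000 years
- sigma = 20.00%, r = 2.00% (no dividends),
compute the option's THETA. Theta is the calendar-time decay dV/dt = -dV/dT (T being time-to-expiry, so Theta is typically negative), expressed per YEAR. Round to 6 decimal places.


d1 = 0.7109178447; d2 = 0.4280751323
phi(d1) = 0.3098581632; exp(-qT) = 1.0000000000; exp(-rT) = 0.9607894392
Theta = -S*exp(-qT)*phi(d1)*sigma/(2*sqrt(T)) - r*K*exp(-rT)*N(d2) + q*S*exp(-qT)*N(d1)
N(d1) = 0.7614324264; N(d2) = 0.6657017894; sqrt(T) = 1.4142135624
Term 1 = -1.1400 * 1.0000000000 * 0.3098581632 * 0.2000 / (2 * 1.4142135624) = -0.0249777202
Term 2 = -0.0200 * 1.0100 * 0.9607894392 * 0.6657017894 = -0.0129199048
Term 3 = 0 (no dividend yield, q = 0)
Theta = -0.0249777202 + (-0.0129199048) + (0.0000000000) = -0.037898

Answer: Theta = -0.037898


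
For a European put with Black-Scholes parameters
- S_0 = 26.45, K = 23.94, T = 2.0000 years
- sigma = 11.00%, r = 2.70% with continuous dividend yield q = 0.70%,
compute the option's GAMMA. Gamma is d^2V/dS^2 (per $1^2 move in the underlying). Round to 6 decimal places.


d1 = 0.9758424445; d2 = 0.8202789527
phi(d1) = 0.2478150019; exp(-qT) = 0.9860975443; exp(-rT) = 0.9474321065
Gamma = exp(-qT) * phi(d1) / (S * sigma * sqrt(T)) = 0.9860975443 * 0.2478150019 / (26.4500 * 0.1100 * 1.4142135624) = 0.059390

Answer: Gamma = 0.059390


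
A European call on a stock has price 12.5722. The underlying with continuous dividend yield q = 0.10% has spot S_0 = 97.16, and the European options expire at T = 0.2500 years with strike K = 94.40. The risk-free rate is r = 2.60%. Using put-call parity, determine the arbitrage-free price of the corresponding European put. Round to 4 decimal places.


Put-call parity: C - P = S_0 * exp(-qT) - K * exp(-rT).
S_0 * exp(-qT) = 97.1600 * 0.99975003 = 97.13571304
K * exp(-rT) = 94.4000 * 0.99352108 = 93.78838989
P = C - S*exp(-qT) + K*exp(-rT)
P = 12.5722 - 97.13571304 + 93.78838989 = 9.2249

Answer: Put price = 9.2249


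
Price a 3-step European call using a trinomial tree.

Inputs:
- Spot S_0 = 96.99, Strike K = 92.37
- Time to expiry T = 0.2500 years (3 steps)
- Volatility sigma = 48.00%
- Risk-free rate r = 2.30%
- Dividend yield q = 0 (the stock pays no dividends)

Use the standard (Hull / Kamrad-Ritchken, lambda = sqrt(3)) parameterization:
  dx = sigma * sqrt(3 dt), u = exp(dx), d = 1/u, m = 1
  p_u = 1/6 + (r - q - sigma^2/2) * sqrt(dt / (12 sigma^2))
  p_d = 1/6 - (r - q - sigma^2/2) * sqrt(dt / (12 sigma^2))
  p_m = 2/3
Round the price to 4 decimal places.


dt = T/N = 0.083333; dx = sigma*sqrt(3*dt) = 0.240000
u = exp(dx) = 1.271249; d = 1/u = 0.786628
p_u = 0.150660, p_m = 0.666667, p_d = 0.182674
Discount per step: exp(-r*dt) = 0.998085
Stock lattice S(k, j) with j the centered position index:
  k=0: S(0,+0) = 96.9900
  k=1: S(1,-1) = 76.2950; S(1,+0) = 96.9900; S(1,+1) = 123.2985
  k=2: S(2,-2) = 60.0158; S(2,-1) = 76.2950; S(2,+0) = 96.9900; S(2,+1) = 123.2985; S(2,+2) = 156.7431
  k=3: S(3,-3) = 47.2101; S(3,-2) = 60.0158; S(3,-1) = 76.2950; S(3,+0) = 96.9900; S(3,+1) = 123.2985; S(3,+2) = 156.7431; S(3,+3) = 199.2595
Terminal payoffs V(N, j) = max(S_T - K, 0):
  V(3,-3) = 0.000000; V(3,-2) = 0.000000; V(3,-1) = 0.000000; V(3,+0) = 4.620000; V(3,+1) = 30.928455; V(3,+2) = 64.373056; V(3,+3) = 106.889477
Backward induction: V(k, j) = exp(-r*dt) * [p_u * V(k+1, j+1) + p_m * V(k+1, j) + p_d * V(k+1, j-1)]
  V(2,-2) = exp(-r*dt) * [p_u*0.000000 + p_m*0.000000 + p_d*0.000000] = 0.000000
  V(2,-1) = exp(-r*dt) * [p_u*4.620000 + p_m*0.000000 + p_d*0.000000] = 0.694715
  V(2,+0) = exp(-r*dt) * [p_u*30.928455 + p_m*4.620000 + p_d*0.000000] = 7.724852
  V(2,+1) = exp(-r*dt) * [p_u*64.373056 + p_m*30.928455 + p_d*4.620000] = 31.101680
  V(2,+2) = exp(-r*dt) * [p_u*106.889477 + p_m*64.373056 + p_d*30.928455] = 64.545292
  V(1,-1) = exp(-r*dt) * [p_u*7.724852 + p_m*0.694715 + p_d*0.000000] = 1.623852
  V(1,+0) = exp(-r*dt) * [p_u*31.101680 + p_m*7.724852 + p_d*0.694715] = 9.943501
  V(1,+1) = exp(-r*dt) * [p_u*64.545292 + p_m*31.101680 + p_d*7.724852] = 31.808930
  V(0,+0) = exp(-r*dt) * [p_u*31.808930 + p_m*9.943501 + p_d*1.623852] = 11.695523

Answer: Price = V(0,0) = 11.6955


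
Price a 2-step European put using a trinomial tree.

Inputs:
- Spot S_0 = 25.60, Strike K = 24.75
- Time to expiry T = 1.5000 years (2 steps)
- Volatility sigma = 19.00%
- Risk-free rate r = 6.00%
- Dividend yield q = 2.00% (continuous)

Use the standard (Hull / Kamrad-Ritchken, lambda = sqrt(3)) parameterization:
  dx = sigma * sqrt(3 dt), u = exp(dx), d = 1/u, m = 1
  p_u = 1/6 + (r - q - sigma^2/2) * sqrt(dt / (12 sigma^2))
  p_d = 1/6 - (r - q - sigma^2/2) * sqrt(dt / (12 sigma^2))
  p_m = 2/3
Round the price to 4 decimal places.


dt = T/N = 0.750000; dx = sigma*sqrt(3*dt) = 0.285000
u = exp(dx) = 1.329762; d = 1/u = 0.752014
p_u = 0.195548, p_m = 0.666667, p_d = 0.137785
Discount per step: exp(-r*dt) = 0.955997
Stock lattice S(k, j) with j the centered position index:
  k=0: S(0,+0) = 25.6000
  k=1: S(1,-1) = 19.2516; S(1,+0) = 25.6000; S(1,+1) = 34.0419
  k=2: S(2,-2) = 14.4775; S(2,-1) = 19.2516; S(2,+0) = 25.6000; S(2,+1) = 34.0419; S(2,+2) = 45.2676
Terminal payoffs V(N, j) = max(K - S_T, 0):
  V(2,-2) = 10.272549; V(2,-1) = 5.498435; V(2,+0) = 0.000000; V(2,+1) = 0.000000; V(2,+2) = 0.000000
Backward induction: V(k, j) = exp(-r*dt) * [p_u * V(k+1, j+1) + p_m * V(k+1, j) + p_d * V(k+1, j-1)]
  V(1,-1) = exp(-r*dt) * [p_u*0.000000 + p_m*5.498435 + p_d*10.272549] = 4.857449
  V(1,+0) = exp(-r*dt) * [p_u*0.000000 + p_m*0.000000 + p_d*5.498435] = 0.724266
  V(1,+1) = exp(-r*dt) * [p_u*0.000000 + p_m*0.000000 + p_d*0.000000] = 0.000000
  V(0,+0) = exp(-r*dt) * [p_u*0.000000 + p_m*0.724266 + p_d*4.857449] = 1.101432

Answer: Price = V(0,0) = 1.1014


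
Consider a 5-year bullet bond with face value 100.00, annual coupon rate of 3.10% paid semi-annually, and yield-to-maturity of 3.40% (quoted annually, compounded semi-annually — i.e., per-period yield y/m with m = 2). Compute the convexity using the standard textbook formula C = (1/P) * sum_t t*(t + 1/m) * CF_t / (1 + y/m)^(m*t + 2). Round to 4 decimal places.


Answer: Convexity = 24.2430

Derivation:
Coupon per period c = face * coupon_rate / m = 1.550000
Periods per year m = 2; per-period yield y/m = 0.017000
Number of cashflows N = 10
Cashflows (t years, CF_t, discount factor 1/(1+y/m)^(m*t), PV):
  t = 0.5000: CF_t = 1.550000, DF = 0.983284, PV = 1.524090
  t = 1.0000: CF_t = 1.550000, DF = 0.966848, PV = 1.498614
  t = 1.5000: CF_t = 1.550000, DF = 0.950686, PV = 1.473563
  t = 2.0000: CF_t = 1.550000, DF = 0.934795, PV = 1.448932
  t = 2.5000: CF_t = 1.550000, DF = 0.919169, PV = 1.424712
  t = 3.0000: CF_t = 1.550000, DF = 0.903804, PV = 1.400896
  t = 3.5000: CF_t = 1.550000, DF = 0.888696, PV = 1.377479
  t = 4.0000: CF_t = 1.550000, DF = 0.873841, PV = 1.354453
  t = 4.5000: CF_t = 1.550000, DF = 0.859234, PV = 1.331813
  t = 5.0000: CF_t = 101.550000, DF = 0.844871, PV = 85.796663
Price P = sum_t PV_t = 98.631216
Convexity numerator sum_t t*(t + 1/m) * CF_t / (1+y/m)^(m*t + 2):
  t = 0.5000: term = 0.736782
  t = 1.0000: term = 2.173397
  t = 1.5000: term = 4.274135
  t = 2.0000: term = 7.004481
  t = 2.5000: term = 10.331093
  t = 3.0000: term = 14.221761
  t = 3.5000: term = 18.645377
  t = 4.0000: term = 23.571905
  t = 4.5000: term = 28.972351
  t = 5.0000: term = 2281.188568
Convexity = (1/P) * sum = 2391.119849 / 98.631216 = 24.243033


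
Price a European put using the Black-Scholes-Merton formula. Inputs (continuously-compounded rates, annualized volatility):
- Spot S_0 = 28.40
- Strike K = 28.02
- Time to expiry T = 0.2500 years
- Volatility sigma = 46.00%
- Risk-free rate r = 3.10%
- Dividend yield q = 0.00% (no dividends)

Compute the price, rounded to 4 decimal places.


d1 = (ln(S/K) + (r - q + 0.5*sigma^2) * T) / (sigma * sqrt(T)) = 0.20726350
d2 = d1 - sigma * sqrt(T) = -0.02273650
exp(-rT) = 0.99227995; exp(-qT) = 1.00000000
P = K * exp(-rT) * N(-d2) - S_0 * exp(-qT) * N(-d1)
N(-d1) = 0.41790204; N(-d2) = 0.50906977
P = 28.0200 * 0.99227995 * 0.50906977 - 28.4000 * 1.00000000 * 0.41790204 = 2.2856

Answer: Price = 2.2856


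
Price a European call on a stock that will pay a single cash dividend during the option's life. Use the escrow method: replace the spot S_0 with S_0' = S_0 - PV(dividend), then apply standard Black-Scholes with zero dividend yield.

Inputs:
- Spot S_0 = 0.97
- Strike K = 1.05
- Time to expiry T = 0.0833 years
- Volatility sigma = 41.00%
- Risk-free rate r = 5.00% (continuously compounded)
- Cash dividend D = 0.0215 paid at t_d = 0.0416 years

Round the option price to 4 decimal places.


Answer: Price = 0.0136

Derivation:
PV(D) = D * exp(-r * t_d) = 0.0215 * 0.99792216 = 0.02145533
S_0' = S_0 - PV(D) = 0.9700 - 0.02145533 = 0.94854467
d1 = (ln(S_0'/K) + (r + sigma^2/2)*T) / (sigma*sqrt(T)) = -0.76436911
d2 = d1 - sigma*sqrt(T) = -0.88270224
exp(-rT) = 0.99584366
N(d1) = 0.22232365; N(d2) = 0.18869858
C = S_0' * N(d1) - K * exp(-rT) * N(d2) = 0.94854467 * 0.22232365 - 1.0500 * 0.99584366 * 0.18869858 = 0.0136


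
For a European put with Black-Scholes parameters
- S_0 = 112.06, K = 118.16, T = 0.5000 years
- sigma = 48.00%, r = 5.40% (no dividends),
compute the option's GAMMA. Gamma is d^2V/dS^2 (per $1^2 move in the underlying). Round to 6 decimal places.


d1 = 0.0930870837; d2 = -0.2463241712
phi(d1) = 0.3972175610; exp(-qT) = 1.0000000000; exp(-rT) = 0.9733612415
Gamma = exp(-qT) * phi(d1) / (S * sigma * sqrt(T)) = 1.0000000000 * 0.3972175610 / (112.0600 * 0.4800 * 0.7071067812) = 0.010444

Answer: Gamma = 0.010444


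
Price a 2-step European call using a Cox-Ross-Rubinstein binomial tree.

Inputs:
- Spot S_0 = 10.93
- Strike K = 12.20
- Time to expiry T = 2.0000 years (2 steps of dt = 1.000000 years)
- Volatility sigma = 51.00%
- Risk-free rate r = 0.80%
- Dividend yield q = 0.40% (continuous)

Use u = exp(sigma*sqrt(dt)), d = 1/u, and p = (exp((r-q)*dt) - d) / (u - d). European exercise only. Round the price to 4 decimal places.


dt = T/N = 1.000000
u = exp(sigma*sqrt(dt)) = 1.665291; d = 1/u = 0.600496
p = (exp((r-q)*dt) - d) / (u - d) = 0.378958
Discount per step: exp(-r*dt) = 0.992032
Stock lattice S(k, i) with i counting down-moves:
  k=0: S(0,0) = 10.9300
  k=1: S(1,0) = 18.2016; S(1,1) = 6.5634
  k=2: S(2,0) = 30.3110; S(2,1) = 10.9300; S(2,2) = 3.9413
Terminal payoffs V(N, i) = max(S_T - K, 0):
  V(2,0) = 18.111019; V(2,1) = 0.000000; V(2,2) = 0.000000
Backward induction: V(k, i) = exp(-r*dt) * [p * V(k+1, i) + (1-p) * V(k+1, i+1)].
  V(1,0) = exp(-r*dt) * [p*18.111019 + (1-p)*0.000000] = 6.808621
  V(1,1) = exp(-r*dt) * [p*0.000000 + (1-p)*0.000000] = 0.000000
  V(0,0) = exp(-r*dt) * [p*6.808621 + (1-p)*0.000000] = 2.559620

Answer: Price = V(0,0) = 2.5596


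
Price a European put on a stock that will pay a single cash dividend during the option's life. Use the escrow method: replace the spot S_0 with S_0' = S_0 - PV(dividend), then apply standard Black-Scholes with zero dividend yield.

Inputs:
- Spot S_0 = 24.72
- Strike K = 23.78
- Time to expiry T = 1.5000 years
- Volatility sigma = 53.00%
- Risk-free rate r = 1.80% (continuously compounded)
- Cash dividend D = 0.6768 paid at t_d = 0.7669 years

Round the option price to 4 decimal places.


PV(D) = D * exp(-r * t_d) = 0.6768 * 0.98629064 = 0.66752151
S_0' = S_0 - PV(D) = 24.7200 - 0.66752151 = 24.05247849
d1 = (ln(S_0'/K) + (r + sigma^2/2)*T) / (sigma*sqrt(T)) = 0.38370434
d2 = d1 - sigma*sqrt(T) = -0.26541045
exp(-rT) = 0.97336124
N(-d1) = 0.35059880; N(-d2) = 0.60465336
P = K * exp(-rT) * N(-d2) - S_0' * N(-d1) = 23.7800 * 0.97336124 * 0.60465336 - 24.05247849 * 0.35059880 = 5.5629

Answer: Price = 5.5629


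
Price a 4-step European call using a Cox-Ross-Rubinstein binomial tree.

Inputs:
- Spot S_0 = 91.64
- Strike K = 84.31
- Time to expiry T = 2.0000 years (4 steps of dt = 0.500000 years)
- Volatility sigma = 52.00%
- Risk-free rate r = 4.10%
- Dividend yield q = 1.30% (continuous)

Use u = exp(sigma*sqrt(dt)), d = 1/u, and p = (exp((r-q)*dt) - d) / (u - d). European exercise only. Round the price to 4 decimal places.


Answer: Price = V(0,0) = 29.7870

Derivation:
dt = T/N = 0.500000
u = exp(sigma*sqrt(dt)) = 1.444402; d = 1/u = 0.692328
p = (exp((r-q)*dt) - d) / (u - d) = 0.427844
Discount per step: exp(-r*dt) = 0.979709
Stock lattice S(k, i) with i counting down-moves:
  k=0: S(0,0) = 91.6400
  k=1: S(1,0) = 132.3650; S(1,1) = 63.4449
  k=2: S(2,0) = 191.1883; S(2,1) = 91.6400; S(2,2) = 43.9247
  k=3: S(3,0) = 276.1528; S(3,1) = 132.3650; S(3,2) = 63.4449; S(3,3) = 30.4103
  k=4: S(4,0) = 398.8757; S(4,1) = 191.1883; S(4,2) = 91.6400; S(4,3) = 43.9247; S(4,4) = 21.0539
Terminal payoffs V(N, i) = max(S_T - K, 0):
  V(4,0) = 314.565749; V(4,1) = 106.878320; V(4,2) = 7.330000; V(4,3) = 0.000000; V(4,4) = 0.000000
Backward induction: V(k, i) = exp(-r*dt) * [p * V(k+1, i) + (1-p) * V(k+1, i+1)].
  V(3,0) = exp(-r*dt) * [p*314.565749 + (1-p)*106.878320] = 191.764415
  V(3,1) = exp(-r*dt) * [p*106.878320 + (1-p)*7.330000] = 48.908194
  V(3,2) = exp(-r*dt) * [p*7.330000 + (1-p)*0.000000] = 3.072462
  V(3,3) = exp(-r*dt) * [p*0.000000 + (1-p)*0.000000] = 0.000000
  V(2,0) = exp(-r*dt) * [p*191.764415 + (1-p)*48.908194] = 107.795763
  V(2,1) = exp(-r*dt) * [p*48.908194 + (1-p)*3.072462] = 22.222741
  V(2,2) = exp(-r*dt) * [p*3.072462 + (1-p)*0.000000] = 1.287861
  V(1,0) = exp(-r*dt) * [p*107.795763 + (1-p)*22.222741] = 57.640820
  V(1,1) = exp(-r*dt) * [p*22.222741 + (1-p)*1.287861] = 10.036846
  V(0,0) = exp(-r*dt) * [p*57.640820 + (1-p)*10.036846] = 29.786990


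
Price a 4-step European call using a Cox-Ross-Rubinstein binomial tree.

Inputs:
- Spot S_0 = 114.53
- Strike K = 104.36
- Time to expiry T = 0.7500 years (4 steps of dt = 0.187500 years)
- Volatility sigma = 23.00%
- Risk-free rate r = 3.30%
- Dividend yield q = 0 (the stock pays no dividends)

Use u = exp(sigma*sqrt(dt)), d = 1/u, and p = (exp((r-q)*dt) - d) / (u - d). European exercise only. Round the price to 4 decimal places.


Answer: Price = V(0,0) = 16.8142

Derivation:
dt = T/N = 0.187500
u = exp(sigma*sqrt(dt)) = 1.104721; d = 1/u = 0.905206
p = (exp((r-q)*dt) - d) / (u - d) = 0.506231
Discount per step: exp(-r*dt) = 0.993832
Stock lattice S(k, i) with i counting down-moves:
  k=0: S(0,0) = 114.5300
  k=1: S(1,0) = 126.5237; S(1,1) = 103.6732
  k=2: S(2,0) = 139.7734; S(2,1) = 114.5300; S(2,2) = 93.8456
  k=3: S(3,0) = 154.4106; S(3,1) = 126.5237; S(3,2) = 103.6732; S(3,3) = 84.9496
  k=4: S(4,0) = 170.5807; S(4,1) = 139.7734; S(4,2) = 114.5300; S(4,3) = 93.8456; S(4,4) = 76.8969
Terminal payoffs V(N, i) = max(S_T - K, 0):
  V(4,0) = 66.220697; V(4,1) = 35.413414; V(4,2) = 10.170000; V(4,3) = 0.000000; V(4,4) = 0.000000
Backward induction: V(k, i) = exp(-r*dt) * [p * V(k+1, i) + (1-p) * V(k+1, i+1)].
  V(3,0) = exp(-r*dt) * [p*66.220697 + (1-p)*35.413414] = 50.694376
  V(3,1) = exp(-r*dt) * [p*35.413414 + (1-p)*10.170000] = 22.807444
  V(3,2) = exp(-r*dt) * [p*10.170000 + (1-p)*0.000000] = 5.116613
  V(3,3) = exp(-r*dt) * [p*0.000000 + (1-p)*0.000000] = 0.000000
  V(2,0) = exp(-r*dt) * [p*50.694376 + (1-p)*22.807444] = 36.696911
  V(2,1) = exp(-r*dt) * [p*22.807444 + (1-p)*5.116613] = 13.985459
  V(2,2) = exp(-r*dt) * [p*5.116613 + (1-p)*0.000000] = 2.574212
  V(1,0) = exp(-r*dt) * [p*36.696911 + (1-p)*13.985459] = 25.325516
  V(1,1) = exp(-r*dt) * [p*13.985459 + (1-p)*2.574212] = 8.299429
  V(0,0) = exp(-r*dt) * [p*25.325516 + (1-p)*8.299429] = 16.814204


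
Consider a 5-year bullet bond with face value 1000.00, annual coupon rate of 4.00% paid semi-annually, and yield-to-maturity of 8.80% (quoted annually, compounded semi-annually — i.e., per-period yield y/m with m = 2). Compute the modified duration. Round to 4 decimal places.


Answer: Modified duration = 4.3324

Derivation:
Coupon per period c = face * coupon_rate / m = 20.000000
Periods per year m = 2; per-period yield y/m = 0.044000
Number of cashflows N = 10
Cashflows (t years, CF_t, discount factor 1/(1+y/m)^(m*t), PV):
  t = 0.5000: CF_t = 20.000000, DF = 0.957854, PV = 19.157088
  t = 1.0000: CF_t = 20.000000, DF = 0.917485, PV = 18.349701
  t = 1.5000: CF_t = 20.000000, DF = 0.878817, PV = 17.576342
  t = 2.0000: CF_t = 20.000000, DF = 0.841779, PV = 16.835577
  t = 2.5000: CF_t = 20.000000, DF = 0.806302, PV = 16.126031
  t = 3.0000: CF_t = 20.000000, DF = 0.772320, PV = 15.446390
  t = 3.5000: CF_t = 20.000000, DF = 0.739770, PV = 14.795393
  t = 4.0000: CF_t = 20.000000, DF = 0.708592, PV = 14.171832
  t = 4.5000: CF_t = 20.000000, DF = 0.678728, PV = 13.574552
  t = 5.0000: CF_t = 1020.000000, DF = 0.650122, PV = 663.124670
Price P = sum_t PV_t = 809.157578
First compute Macaulay numerator sum_t t * PV_t:
  t * PV_t at t = 0.5000: 9.578544
  t * PV_t at t = 1.0000: 18.349701
  t * PV_t at t = 1.5000: 26.364513
  t * PV_t at t = 2.0000: 33.671154
  t * PV_t at t = 2.5000: 40.315079
  t * PV_t at t = 3.0000: 46.339171
  t * PV_t at t = 3.5000: 51.783875
  t * PV_t at t = 4.0000: 56.687329
  t * PV_t at t = 4.5000: 61.085484
  t * PV_t at t = 5.0000: 3315.623350
Macaulay duration D = 3659.798201 / 809.157578 = 4.522973
Modified duration = D / (1 + y/m) = 4.522973 / (1 + 0.044000) = 4.332350


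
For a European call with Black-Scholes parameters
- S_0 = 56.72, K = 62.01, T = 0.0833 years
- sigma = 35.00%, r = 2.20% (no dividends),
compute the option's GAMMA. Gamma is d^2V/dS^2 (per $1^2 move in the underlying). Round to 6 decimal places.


d1 = -0.8140688964; d2 = -0.9150849842
phi(d1) = 0.2864209729; exp(-qT) = 1.0000000000; exp(-rT) = 0.9981690782
Gamma = exp(-qT) * phi(d1) / (S * sigma * sqrt(T)) = 1.0000000000 * 0.2864209729 / (56.7200 * 0.3500 * 0.2886173938) = 0.049989

Answer: Gamma = 0.049989


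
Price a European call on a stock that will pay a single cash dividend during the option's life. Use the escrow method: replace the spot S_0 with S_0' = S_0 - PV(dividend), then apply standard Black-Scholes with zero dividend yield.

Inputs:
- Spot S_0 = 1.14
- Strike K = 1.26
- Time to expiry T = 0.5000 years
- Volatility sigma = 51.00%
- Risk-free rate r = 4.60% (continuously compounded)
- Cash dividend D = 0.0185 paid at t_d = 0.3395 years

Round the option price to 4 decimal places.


PV(D) = D * exp(-r * t_d) = 0.0185 * 0.98450431 = 0.01821333
S_0' = S_0 - PV(D) = 1.1400 - 0.01821333 = 1.12178667
d1 = (ln(S_0'/K) + (r + sigma^2/2)*T) / (sigma*sqrt(T)) = -0.07809805
d2 = d1 - sigma*sqrt(T) = -0.43872250
exp(-rT) = 0.97726248
N(d1) = 0.46887503; N(d2) = 0.33043131
C = S_0' * N(d1) - K * exp(-rT) * N(d2) = 1.12178667 * 0.46887503 - 1.2600 * 0.97726248 * 0.33043131 = 0.1191

Answer: Price = 0.1191


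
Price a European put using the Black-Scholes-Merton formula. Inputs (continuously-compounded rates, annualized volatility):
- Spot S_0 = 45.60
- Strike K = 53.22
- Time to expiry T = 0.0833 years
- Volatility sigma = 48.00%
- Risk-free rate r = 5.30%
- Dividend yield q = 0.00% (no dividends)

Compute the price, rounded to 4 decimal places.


Answer: Price = 7.8675

Derivation:
d1 = (ln(S/K) + (r - q + 0.5*sigma^2) * T) / (sigma * sqrt(T)) = -1.01428607
d2 = d1 - sigma * sqrt(T) = -1.15282242
exp(-rT) = 0.99559483; exp(-qT) = 1.00000000
P = K * exp(-rT) * N(-d2) - S_0 * exp(-qT) * N(-d1)
N(-d1) = 0.84477687; N(-d2) = 0.87550836
P = 53.2200 * 0.99559483 * 0.87550836 - 45.6000 * 1.00000000 * 0.84477687 = 7.8675


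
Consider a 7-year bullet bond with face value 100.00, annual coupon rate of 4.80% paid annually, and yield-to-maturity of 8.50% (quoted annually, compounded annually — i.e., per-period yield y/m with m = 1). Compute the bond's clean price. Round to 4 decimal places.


Answer: Price = 81.0615

Derivation:
Coupon per period c = face * coupon_rate / m = 4.800000
Periods per year m = 1; per-period yield y/m = 0.085000
Number of cashflows N = 7
Cashflows (t years, CF_t, discount factor 1/(1+y/m)^(m*t), PV):
  t = 1.0000: CF_t = 4.800000, DF = 0.921659, PV = 4.423963
  t = 2.0000: CF_t = 4.800000, DF = 0.849455, PV = 4.077385
  t = 3.0000: CF_t = 4.800000, DF = 0.782908, PV = 3.757959
  t = 4.0000: CF_t = 4.800000, DF = 0.721574, PV = 3.463557
  t = 5.0000: CF_t = 4.800000, DF = 0.665045, PV = 3.192218
  t = 6.0000: CF_t = 4.800000, DF = 0.612945, PV = 2.942136
  t = 7.0000: CF_t = 104.800000, DF = 0.564926, PV = 59.204282
Price P = sum_t PV_t = 81.061500


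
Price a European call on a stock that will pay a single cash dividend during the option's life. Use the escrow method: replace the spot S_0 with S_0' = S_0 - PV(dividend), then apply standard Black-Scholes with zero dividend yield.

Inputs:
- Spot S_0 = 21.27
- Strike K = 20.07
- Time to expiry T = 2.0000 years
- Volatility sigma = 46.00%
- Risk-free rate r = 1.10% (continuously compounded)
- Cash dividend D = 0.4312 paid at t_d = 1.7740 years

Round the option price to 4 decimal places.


Answer: Price = 5.7898

Derivation:
PV(D) = D * exp(-r * t_d) = 0.4312 * 0.98067517 = 0.42286713
S_0' = S_0 - PV(D) = 21.2700 - 0.42286713 = 20.84713287
d1 = (ln(S_0'/K) + (r + sigma^2/2)*T) / (sigma*sqrt(T)) = 0.41748547
d2 = d1 - sigma*sqrt(T) = -0.23305277
exp(-rT) = 0.97824024
N(d1) = 0.66183833; N(d2) = 0.40786022
C = S_0' * N(d1) - K * exp(-rT) * N(d2) = 20.84713287 * 0.66183833 - 20.0700 * 0.97824024 * 0.40786022 = 5.7898


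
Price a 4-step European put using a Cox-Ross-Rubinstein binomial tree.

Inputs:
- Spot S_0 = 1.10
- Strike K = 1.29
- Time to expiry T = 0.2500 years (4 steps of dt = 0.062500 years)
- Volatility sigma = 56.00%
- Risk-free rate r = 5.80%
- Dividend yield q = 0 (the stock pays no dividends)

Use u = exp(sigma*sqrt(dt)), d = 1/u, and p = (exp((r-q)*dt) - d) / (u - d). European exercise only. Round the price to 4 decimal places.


Answer: Price = V(0,0) = 0.2413

Derivation:
dt = T/N = 0.062500
u = exp(sigma*sqrt(dt)) = 1.150274; d = 1/u = 0.869358
p = (exp((r-q)*dt) - d) / (u - d) = 0.477985
Discount per step: exp(-r*dt) = 0.996382
Stock lattice S(k, i) with i counting down-moves:
  k=0: S(0,0) = 1.1000
  k=1: S(1,0) = 1.2653; S(1,1) = 0.9563
  k=2: S(2,0) = 1.4554; S(2,1) = 1.1000; S(2,2) = 0.8314
  k=3: S(3,0) = 1.6742; S(3,1) = 1.2653; S(3,2) = 0.9563; S(3,3) = 0.7228
  k=4: S(4,0) = 1.9257; S(4,1) = 1.4554; S(4,2) = 1.1000; S(4,3) = 0.8314; S(4,4) = 0.6283
Terminal payoffs V(N, i) = max(K - S_T, 0):
  V(4,0) = 0.000000; V(4,1) = 0.000000; V(4,2) = 0.190000; V(4,3) = 0.458638; V(4,4) = 0.661670
Backward induction: V(k, i) = exp(-r*dt) * [p * V(k+1, i) + (1-p) * V(k+1, i+1)].
  V(3,0) = exp(-r*dt) * [p*0.000000 + (1-p)*0.000000] = 0.000000
  V(3,1) = exp(-r*dt) * [p*0.000000 + (1-p)*0.190000] = 0.098824
  V(3,2) = exp(-r*dt) * [p*0.190000 + (1-p)*0.458638] = 0.329038
  V(3,3) = exp(-r*dt) * [p*0.458638 + (1-p)*0.661670] = 0.562581
  V(2,0) = exp(-r*dt) * [p*0.000000 + (1-p)*0.098824] = 0.051401
  V(2,1) = exp(-r*dt) * [p*0.098824 + (1-p)*0.329038] = 0.218207
  V(2,2) = exp(-r*dt) * [p*0.329038 + (1-p)*0.562581] = 0.449319
  V(1,0) = exp(-r*dt) * [p*0.051401 + (1-p)*0.218207] = 0.137975
  V(1,1) = exp(-r*dt) * [p*0.218207 + (1-p)*0.449319] = 0.337625
  V(0,0) = exp(-r*dt) * [p*0.137975 + (1-p)*0.337625] = 0.241319


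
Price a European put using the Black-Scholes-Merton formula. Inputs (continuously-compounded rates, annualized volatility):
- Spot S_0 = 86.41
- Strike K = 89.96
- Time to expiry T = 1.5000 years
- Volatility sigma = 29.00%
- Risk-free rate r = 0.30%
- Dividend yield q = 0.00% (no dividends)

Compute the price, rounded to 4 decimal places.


Answer: Price = 14.0367

Derivation:
d1 = (ln(S/K) + (r - q + 0.5*sigma^2) * T) / (sigma * sqrt(T)) = 0.07690070
d2 = d1 - sigma * sqrt(T) = -0.27827532
exp(-rT) = 0.99551011; exp(-qT) = 1.00000000
P = K * exp(-rT) * N(-d2) - S_0 * exp(-qT) * N(-d1)
N(-d1) = 0.46935127; N(-d2) = 0.60959949
P = 89.9600 * 0.99551011 * 0.60959949 - 86.4100 * 1.00000000 * 0.46935127 = 14.0367


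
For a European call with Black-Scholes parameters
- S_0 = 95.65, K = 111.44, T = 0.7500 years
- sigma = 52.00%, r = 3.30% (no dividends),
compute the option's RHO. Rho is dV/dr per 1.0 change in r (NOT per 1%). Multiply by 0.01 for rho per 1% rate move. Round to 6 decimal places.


Answer: Rho = 24.885362

Derivation:
d1 = -0.0591576037; d2 = -0.5094908137
phi(d1) = 0.3982448172; exp(-qT) = 1.0000000000; exp(-rT) = 0.9755537700
N(d2) = 0.3052041179
Rho = K*T*exp(-rT)*N(d2) = 111.4400 * 0.7500 * 0.9755537700 * 0.3052041179 = 24.885362


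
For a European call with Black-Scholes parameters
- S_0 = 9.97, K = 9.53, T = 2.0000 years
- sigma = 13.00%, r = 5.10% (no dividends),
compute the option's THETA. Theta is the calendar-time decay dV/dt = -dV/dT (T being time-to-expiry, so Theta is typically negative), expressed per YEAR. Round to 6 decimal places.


d1 = 0.8922374879; d2 = 0.7083897248
phi(d1) = 0.2679426268; exp(-qT) = 1.0000000000; exp(-rT) = 0.9030295517
Theta = -S*exp(-qT)*phi(d1)*sigma/(2*sqrt(T)) - r*K*exp(-rT)*N(d2) + q*S*exp(-qT)*N(d1)
N(d1) = 0.8138671737; N(d2) = 0.7606483642; sqrt(T) = 1.4142135624
Term 1 = -9.9700 * 1.0000000000 * 0.2679426268 * 0.1300 / (2 * 1.4142135624) = -0.1227821765
Term 2 = -0.0510 * 9.5300 * 0.9030295517 * 0.7606483642 = -0.3338481510
Term 3 = 0 (no dividend yield, q = 0)
Theta = -0.1227821765 + (-0.3338481510) + (0.0000000000) = -0.456630

Answer: Theta = -0.456630


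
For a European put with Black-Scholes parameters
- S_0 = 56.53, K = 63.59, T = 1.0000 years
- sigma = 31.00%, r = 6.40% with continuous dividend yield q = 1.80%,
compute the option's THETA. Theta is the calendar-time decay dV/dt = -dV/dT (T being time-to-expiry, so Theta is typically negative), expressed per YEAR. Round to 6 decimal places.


Answer: Theta = -1.470685

Derivation:
d1 = -0.0762411438; d2 = -0.3862411438
phi(d1) = 0.3977844954; exp(-qT) = 0.9821610324; exp(-rT) = 0.9380049995
Theta = -S*exp(-qT)*phi(d1)*sigma/(2*sqrt(T)) + r*K*exp(-rT)*N(-d2) - q*S*exp(-qT)*N(-d1)
N(-d1) = 0.5303863751; N(-d2) = 0.6503409575; sqrt(T) = 1.0000000000
Term 1 = -56.5300 * 0.9821610324 * 0.3977844954 * 0.3100 / (2 * 1.0000000000) = -3.4232706328
Term 2 = 0.0640 * 63.5900 * 0.9380049995 * 0.6503409575 = 2.4826474874
Term 3 = -0.0180 * 56.5300 * 0.9821610324 * 0.5303863751 = -0.5300618513
Theta = -3.4232706328 + (2.4826474874) + (-0.5300618513) = -1.470685


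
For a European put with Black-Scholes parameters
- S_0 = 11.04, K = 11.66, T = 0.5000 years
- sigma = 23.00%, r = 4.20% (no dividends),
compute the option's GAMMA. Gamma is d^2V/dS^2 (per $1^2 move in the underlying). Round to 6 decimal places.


d1 = -0.1255215381; d2 = -0.2881560977
phi(d1) = 0.3958118284; exp(-qT) = 1.0000000000; exp(-rT) = 0.9792189646
Gamma = exp(-qT) * phi(d1) / (S * sigma * sqrt(T)) = 1.0000000000 * 0.3958118284 / (11.0400 * 0.2300 * 0.7071067812) = 0.220448

Answer: Gamma = 0.220448


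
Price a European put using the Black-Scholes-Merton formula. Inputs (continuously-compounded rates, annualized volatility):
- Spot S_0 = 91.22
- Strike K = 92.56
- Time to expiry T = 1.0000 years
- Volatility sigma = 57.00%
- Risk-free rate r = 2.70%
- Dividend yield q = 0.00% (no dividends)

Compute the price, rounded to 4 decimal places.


Answer: Price = 19.7813

Derivation:
d1 = (ln(S/K) + (r - q + 0.5*sigma^2) * T) / (sigma * sqrt(T)) = 0.30678437
d2 = d1 - sigma * sqrt(T) = -0.26321563
exp(-rT) = 0.97336124; exp(-qT) = 1.00000000
P = K * exp(-rT) * N(-d2) - S_0 * exp(-qT) * N(-d1)
N(-d1) = 0.37950375; N(-d2) = 0.60380781
P = 92.5600 * 0.97336124 * 0.60380781 - 91.2200 * 1.00000000 * 0.37950375 = 19.7813


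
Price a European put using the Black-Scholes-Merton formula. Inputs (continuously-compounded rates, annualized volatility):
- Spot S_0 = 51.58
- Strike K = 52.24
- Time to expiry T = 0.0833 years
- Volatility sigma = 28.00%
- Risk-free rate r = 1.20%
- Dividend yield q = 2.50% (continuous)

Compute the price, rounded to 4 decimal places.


d1 = (ln(S/K) + (r - q + 0.5*sigma^2) * T) / (sigma * sqrt(T)) = -0.13032608
d2 = d1 - sigma * sqrt(T) = -0.21113895
exp(-rT) = 0.99900090; exp(-qT) = 0.99791967
P = K * exp(-rT) * N(-d2) - S_0 * exp(-qT) * N(-d1)
N(-d1) = 0.55184578; N(-d2) = 0.58361058
P = 52.2400 * 0.99900090 * 0.58361058 - 51.5800 * 0.99791967 * 0.55184578 = 2.0524

Answer: Price = 2.0524


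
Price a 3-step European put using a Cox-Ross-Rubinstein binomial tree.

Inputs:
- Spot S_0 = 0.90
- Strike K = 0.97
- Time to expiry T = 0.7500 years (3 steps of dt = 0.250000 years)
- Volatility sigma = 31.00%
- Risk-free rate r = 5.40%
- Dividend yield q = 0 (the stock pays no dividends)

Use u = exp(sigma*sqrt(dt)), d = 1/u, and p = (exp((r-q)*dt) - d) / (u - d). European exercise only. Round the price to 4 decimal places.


dt = T/N = 0.250000
u = exp(sigma*sqrt(dt)) = 1.167658; d = 1/u = 0.856415
p = (exp((r-q)*dt) - d) / (u - d) = 0.504996
Discount per step: exp(-r*dt) = 0.986591
Stock lattice S(k, i) with i counting down-moves:
  k=0: S(0,0) = 0.9000
  k=1: S(1,0) = 1.0509; S(1,1) = 0.7708
  k=2: S(2,0) = 1.2271; S(2,1) = 0.9000; S(2,2) = 0.6601
  k=3: S(3,0) = 1.4328; S(3,1) = 1.0509; S(3,2) = 0.7708; S(3,3) = 0.5653
Terminal payoffs V(N, i) = max(K - S_T, 0):
  V(3,0) = 0.000000; V(3,1) = 0.000000; V(3,2) = 0.199226; V(3,3) = 0.404678
Backward induction: V(k, i) = exp(-r*dt) * [p * V(k+1, i) + (1-p) * V(k+1, i+1)].
  V(2,0) = exp(-r*dt) * [p*0.000000 + (1-p)*0.000000] = 0.000000
  V(2,1) = exp(-r*dt) * [p*0.000000 + (1-p)*0.199226] = 0.097295
  V(2,2) = exp(-r*dt) * [p*0.199226 + (1-p)*0.404678] = 0.296891
  V(1,0) = exp(-r*dt) * [p*0.000000 + (1-p)*0.097295] = 0.047516
  V(1,1) = exp(-r*dt) * [p*0.097295 + (1-p)*0.296891] = 0.193466
  V(0,0) = exp(-r*dt) * [p*0.047516 + (1-p)*0.193466] = 0.118156

Answer: Price = V(0,0) = 0.1182


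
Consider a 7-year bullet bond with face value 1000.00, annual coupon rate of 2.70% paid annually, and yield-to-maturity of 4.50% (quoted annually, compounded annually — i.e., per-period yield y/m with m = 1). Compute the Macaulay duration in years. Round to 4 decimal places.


Coupon per period c = face * coupon_rate / m = 27.000000
Periods per year m = 1; per-period yield y/m = 0.045000
Number of cashflows N = 7
Cashflows (t years, CF_t, discount factor 1/(1+y/m)^(m*t), PV):
  t = 1.0000: CF_t = 27.000000, DF = 0.956938, PV = 25.837321
  t = 2.0000: CF_t = 27.000000, DF = 0.915730, PV = 24.724709
  t = 3.0000: CF_t = 27.000000, DF = 0.876297, PV = 23.660008
  t = 4.0000: CF_t = 27.000000, DF = 0.838561, PV = 22.641156
  t = 5.0000: CF_t = 27.000000, DF = 0.802451, PV = 21.666178
  t = 6.0000: CF_t = 27.000000, DF = 0.767896, PV = 20.733185
  t = 7.0000: CF_t = 1027.000000, DF = 0.734828, PV = 754.668826
Price P = sum_t PV_t = 893.931383
Macaulay numerator sum_t t * PV_t:
  t * PV_t at t = 1.0000: 25.837321
  t * PV_t at t = 2.0000: 49.449417
  t * PV_t at t = 3.0000: 70.980025
  t * PV_t at t = 4.0000: 90.564625
  t * PV_t at t = 5.0000: 108.330891
  t * PV_t at t = 6.0000: 124.399110
  t * PV_t at t = 7.0000: 5282.681782
Macaulay duration D = (sum_t t * PV_t) / P = 5752.243171 / 893.931383 = 6.434770

Answer: Macaulay duration = 6.4348 years


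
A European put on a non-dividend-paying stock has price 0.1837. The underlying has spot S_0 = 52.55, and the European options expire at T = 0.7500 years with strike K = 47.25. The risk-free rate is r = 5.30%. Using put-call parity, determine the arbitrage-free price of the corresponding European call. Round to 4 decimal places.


Put-call parity: C - P = S_0 * exp(-qT) - K * exp(-rT).
S_0 * exp(-qT) = 52.5500 * 1.00000000 = 52.55000000
K * exp(-rT) = 47.2500 * 0.96102967 = 45.40865174
C = P + S*exp(-qT) - K*exp(-rT)
C = 0.1837 + 52.55000000 - 45.40865174 = 7.3250

Answer: Call price = 7.3250


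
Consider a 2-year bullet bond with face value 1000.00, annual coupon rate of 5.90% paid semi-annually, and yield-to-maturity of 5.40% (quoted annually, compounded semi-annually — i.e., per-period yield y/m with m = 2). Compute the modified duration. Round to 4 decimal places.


Coupon per period c = face * coupon_rate / m = 29.500000
Periods per year m = 2; per-period yield y/m = 0.027000
Number of cashflows N = 4
Cashflows (t years, CF_t, discount factor 1/(1+y/m)^(m*t), PV):
  t = 0.5000: CF_t = 29.500000, DF = 0.973710, PV = 28.724440
  t = 1.0000: CF_t = 29.500000, DF = 0.948111, PV = 27.969270
  t = 1.5000: CF_t = 29.500000, DF = 0.923185, PV = 27.233953
  t = 2.0000: CF_t = 1029.500000, DF = 0.898914, PV = 925.432136
Price P = sum_t PV_t = 1009.359799
First compute Macaulay numerator sum_t t * PV_t:
  t * PV_t at t = 0.5000: 14.362220
  t * PV_t at t = 1.0000: 27.969270
  t * PV_t at t = 1.5000: 40.850930
  t * PV_t at t = 2.0000: 1850.864272
Macaulay duration D = 1934.046692 / 1009.359799 = 1.916112
Modified duration = D / (1 + y/m) = 1.916112 / (1 + 0.027000) = 1.865737

Answer: Modified duration = 1.8657


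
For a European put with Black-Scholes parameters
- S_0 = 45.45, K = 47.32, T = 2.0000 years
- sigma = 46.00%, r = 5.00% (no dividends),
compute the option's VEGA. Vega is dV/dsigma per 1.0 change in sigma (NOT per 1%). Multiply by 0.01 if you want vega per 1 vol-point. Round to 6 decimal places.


d1 = 0.4170082024; d2 = -0.2335300363
phi(d1) = 0.3657202970; exp(-qT) = 1.0000000000; exp(-rT) = 0.9048374180
Vega = S * exp(-qT) * phi(d1) * sqrt(T) = 45.4500 * 1.0000000000 * 0.3657202970 * 1.4142135624 = 23.507040

Answer: Vega = 23.507040


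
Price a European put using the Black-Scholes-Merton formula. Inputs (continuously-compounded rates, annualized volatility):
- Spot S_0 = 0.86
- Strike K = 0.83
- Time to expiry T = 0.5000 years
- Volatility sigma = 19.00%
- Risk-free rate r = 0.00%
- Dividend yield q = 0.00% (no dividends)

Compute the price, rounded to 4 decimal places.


Answer: Price = 0.0318

Derivation:
d1 = (ln(S/K) + (r - q + 0.5*sigma^2) * T) / (sigma * sqrt(T)) = 0.33145957
d2 = d1 - sigma * sqrt(T) = 0.19710928
exp(-rT) = 1.00000000; exp(-qT) = 1.00000000
P = K * exp(-rT) * N(-d2) - S_0 * exp(-qT) * N(-d1)
N(-d1) = 0.37014869; N(-d2) = 0.42187101
P = 0.8300 * 1.00000000 * 0.42187101 - 0.8600 * 1.00000000 * 0.37014869 = 0.0318
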